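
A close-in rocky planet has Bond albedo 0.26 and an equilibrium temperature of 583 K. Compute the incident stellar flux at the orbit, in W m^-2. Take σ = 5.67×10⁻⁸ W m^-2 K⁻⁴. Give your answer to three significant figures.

35400 W m^-2

From S(1−α)/4 = σT⁴: S = 4σT⁴/(1−α).
σT⁴ = 5.67×10⁻⁸·(583)⁴ = 6550 W m^-2.
So S = 4×6550/(1−0.26) = 35410 W m^-2.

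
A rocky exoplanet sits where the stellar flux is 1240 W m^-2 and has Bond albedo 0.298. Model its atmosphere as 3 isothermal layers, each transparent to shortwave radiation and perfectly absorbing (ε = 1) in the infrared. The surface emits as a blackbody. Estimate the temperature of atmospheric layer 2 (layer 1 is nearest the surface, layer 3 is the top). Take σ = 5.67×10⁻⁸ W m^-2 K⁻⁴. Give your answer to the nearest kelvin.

296 K

Top-of-atmosphere balance: σT_e⁴ = S(1−α)/4 = 217.6 W m^-2 → T_e = 248.9 K.
Each opaque layer satisfies 2T_j⁴ = T_{j−1}⁴ + T_{j+1}⁴, giving T_k⁴ = (N+1−k)T_e⁴.
With k = 2: T_2 = (3+1−2)^¼·248.9 K = 296.0 K.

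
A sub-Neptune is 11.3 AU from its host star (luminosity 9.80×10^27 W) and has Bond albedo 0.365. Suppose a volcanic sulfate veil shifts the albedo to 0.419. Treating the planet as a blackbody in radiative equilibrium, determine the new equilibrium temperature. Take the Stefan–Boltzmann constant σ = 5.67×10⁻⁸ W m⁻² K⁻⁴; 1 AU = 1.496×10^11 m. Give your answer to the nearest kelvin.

163 K

d = 11.3 × 1.496×10^11 m = 1.690×10^12 m.
S = L/(4πd²) = 272.9 W m⁻².
With the new albedo, S(1−α₂)/4 = 39.64 W m⁻², so T₂ = 162.6 K.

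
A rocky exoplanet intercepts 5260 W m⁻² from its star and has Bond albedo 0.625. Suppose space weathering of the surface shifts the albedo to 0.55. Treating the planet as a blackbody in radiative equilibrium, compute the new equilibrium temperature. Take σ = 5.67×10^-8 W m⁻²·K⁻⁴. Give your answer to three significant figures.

320 K

New equilibrium: T₂ = [(1−0.55)·5260/(4σ)]^(1/4) = 319.6 K.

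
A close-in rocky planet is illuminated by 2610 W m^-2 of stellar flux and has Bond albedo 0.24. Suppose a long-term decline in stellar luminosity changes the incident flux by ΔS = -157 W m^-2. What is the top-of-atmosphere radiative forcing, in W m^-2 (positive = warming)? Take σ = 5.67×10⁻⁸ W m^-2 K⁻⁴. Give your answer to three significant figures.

ΔF = Δ[S(1−α)]/4 = (1−0.24)·-157/4 = -29.83 W m^-2.

-29.8 W m^-2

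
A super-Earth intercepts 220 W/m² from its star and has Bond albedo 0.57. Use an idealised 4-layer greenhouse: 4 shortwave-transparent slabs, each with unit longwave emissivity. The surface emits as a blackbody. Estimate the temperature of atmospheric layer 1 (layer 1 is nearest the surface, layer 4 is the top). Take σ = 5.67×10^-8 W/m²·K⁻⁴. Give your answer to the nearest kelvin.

The effective emission temperature is T_e = [S(1−α)/(4σ)]^¼ = 142.9 K.
In the N-layer model, layer k (counted from the surface) has T_k = (N+1−k)^(1/4)·T_e.
T_1 = (4)^(1/4)·142.9 = 202.1 K.

202 kelvin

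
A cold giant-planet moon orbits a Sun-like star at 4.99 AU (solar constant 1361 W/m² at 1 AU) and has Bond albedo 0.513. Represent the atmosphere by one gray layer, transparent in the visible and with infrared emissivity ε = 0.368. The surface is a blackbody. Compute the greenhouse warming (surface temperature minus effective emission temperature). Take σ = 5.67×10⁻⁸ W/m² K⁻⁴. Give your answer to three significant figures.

By the inverse-square law, S = 1361/4.99² = 54.66 W/m².
Effective emission temperature (TOA balance): σT_e⁴ = S(1−α)/4 = 6.655 W/m² → T_e = 104.1 K.
For a single slab of emissivity ε, T_s⁴ = 2T_e⁴/(2−ε); thus T_s = 104.1·(1.225)^(1/4) = 109.5 K.
The atmosphere warms the surface by 5.428 K.

5.43 K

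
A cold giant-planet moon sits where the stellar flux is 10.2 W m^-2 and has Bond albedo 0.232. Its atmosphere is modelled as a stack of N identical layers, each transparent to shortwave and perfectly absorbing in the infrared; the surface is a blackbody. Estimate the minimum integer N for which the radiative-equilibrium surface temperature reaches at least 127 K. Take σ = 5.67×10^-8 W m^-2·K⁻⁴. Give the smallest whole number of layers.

The effective emission temperature is T_e = [S(1−α)/(4σ)]^¼ = 76.66 K.
T_s = (N+1)^(1/4)·T_e ≥ 127 K requires N+1 ≥ (T_s/T_e)⁴ = (127/76.66)⁴ = 7.532.
So N ≥ 6.532; the smallest integer is N = 7.

7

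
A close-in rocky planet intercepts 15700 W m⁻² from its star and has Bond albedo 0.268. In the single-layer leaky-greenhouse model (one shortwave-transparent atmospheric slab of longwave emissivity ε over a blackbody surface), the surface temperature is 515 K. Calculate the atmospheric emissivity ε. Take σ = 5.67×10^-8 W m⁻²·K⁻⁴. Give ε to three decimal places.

0.559

Effective temperature: T_e = [S(1−α)/(4σ)]^(1/4) = 474.5 K.
Since (2−ε)/2 = (T_e/T_s)⁴ = 0.7203, ε = 0.5593.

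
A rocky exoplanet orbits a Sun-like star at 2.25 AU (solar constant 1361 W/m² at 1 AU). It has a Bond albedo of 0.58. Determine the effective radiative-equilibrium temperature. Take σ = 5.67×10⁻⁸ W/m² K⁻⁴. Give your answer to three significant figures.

Irradiance scales as 1/d², so S = 1361 W/m² × (1/2.25)² = 268.8 W/m².
Averaging over the sphere, the absorbed flux is S(1−α)/4 = 28.23 W/m².
Set σT⁴ = 28.23 → T = (28.23/σ)^(1/4) = 149.4 K.

149 K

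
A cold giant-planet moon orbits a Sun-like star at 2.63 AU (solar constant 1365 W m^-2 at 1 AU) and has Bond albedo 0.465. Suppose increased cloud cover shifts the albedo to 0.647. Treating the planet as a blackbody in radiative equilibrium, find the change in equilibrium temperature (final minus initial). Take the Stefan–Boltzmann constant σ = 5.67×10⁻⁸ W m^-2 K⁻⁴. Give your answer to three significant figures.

-14.5 kelvin

Irradiance scales as 1/d², so S = 1365 W m^-2 × (1/2.63)² = 197.3 W m^-2.
Before: T₁ = [197.3·0.535/(4σ)]^(1/4) = 146.9 K.
Final:   T₂ = [S(1−0.647)/(4σ)]^(1/4) = 132.4 K.
ΔT = T₂ − T₁ = -14.50 K.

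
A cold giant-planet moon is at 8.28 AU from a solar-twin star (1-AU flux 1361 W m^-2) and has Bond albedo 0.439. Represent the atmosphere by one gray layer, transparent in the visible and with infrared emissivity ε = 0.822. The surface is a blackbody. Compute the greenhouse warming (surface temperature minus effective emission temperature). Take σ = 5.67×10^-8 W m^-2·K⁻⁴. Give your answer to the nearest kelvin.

12 kelvin

By the inverse-square law, S = 1361/8.28² = 19.85 W m^-2.
Effective emission temperature (TOA balance): σT_e⁴ = S(1−α)/4 = 2.784 W m^-2 → T_e = 83.71 K.
Surface balance with a leaky layer gives σT_s⁴ = σT_e⁴·2/(2−ε), so T_s = T_e·[2/(2−0.822)]^(1/4) = 95.55 K.
Greenhouse warming: T_s − T_e = 11.84 K.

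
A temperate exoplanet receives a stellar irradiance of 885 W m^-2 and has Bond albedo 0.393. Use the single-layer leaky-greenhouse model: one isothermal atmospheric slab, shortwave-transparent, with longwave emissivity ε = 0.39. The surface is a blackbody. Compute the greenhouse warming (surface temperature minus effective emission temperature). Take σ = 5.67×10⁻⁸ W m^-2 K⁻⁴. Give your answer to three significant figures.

The planet radiates to space at T_e = [S(1−α)/(4σ)]^(1/4) = 220.6 K.
For a single slab of emissivity ε, T_s⁴ = 2T_e⁴/(2−ε); thus T_s = 220.6·(1.242)^(1/4) = 232.9 K.
Greenhouse warming: T_s − T_e = 12.29 K.

12.3 K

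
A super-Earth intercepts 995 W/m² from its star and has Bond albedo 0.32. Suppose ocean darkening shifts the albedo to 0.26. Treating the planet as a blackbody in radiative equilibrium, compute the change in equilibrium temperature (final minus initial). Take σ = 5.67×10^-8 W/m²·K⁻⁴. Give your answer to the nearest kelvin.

Initial: T₁ = [S(1−0.32)/(4σ)]^(1/4) = 233.7 K.
With α = 0.26, T₂ = 238.7 K.
ΔT = T₂ − T₁ = 4.993 K.

5 K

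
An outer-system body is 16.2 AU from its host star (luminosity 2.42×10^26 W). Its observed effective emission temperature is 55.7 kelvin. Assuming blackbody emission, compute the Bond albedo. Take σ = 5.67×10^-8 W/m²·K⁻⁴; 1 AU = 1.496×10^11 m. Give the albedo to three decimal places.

0.334

d = 16.2 × 1.496×10^11 m = 2.424×10^12 m.
S = L/(4πd²) = 3.279 W/m².
Energy balance: S(1−α)/4 = σT⁴, so 1−α = 4σT⁴/S.
4σT⁴ = 4·5.67×10⁻⁸·(55.7)⁴ = 2.183 W/m².
Hence α = 1 − 2.183/3.279 = 0.3342.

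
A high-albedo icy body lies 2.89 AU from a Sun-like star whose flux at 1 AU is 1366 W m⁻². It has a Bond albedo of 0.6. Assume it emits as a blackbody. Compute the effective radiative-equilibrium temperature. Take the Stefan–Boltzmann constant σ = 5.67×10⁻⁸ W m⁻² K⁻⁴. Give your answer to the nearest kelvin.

Flux at the orbit: S = 1366/(2.89)² = 163.6 W m⁻².
Absorbed flux (global mean): S(1−α)/4 = 163.6·0.4/4 = 16.36 W m⁻².
Set σT⁴ = 16.36 → T = (16.36/σ)^(1/4) = 130.3 K.

130 kelvin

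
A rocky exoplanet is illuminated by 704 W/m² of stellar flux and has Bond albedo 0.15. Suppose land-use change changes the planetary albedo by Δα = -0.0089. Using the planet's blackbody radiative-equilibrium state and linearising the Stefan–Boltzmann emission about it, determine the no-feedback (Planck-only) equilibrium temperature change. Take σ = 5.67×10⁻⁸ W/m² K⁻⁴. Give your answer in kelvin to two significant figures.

0.59 K

The baseline emission temperature is T_e = 226.6 K.
ΔF = −(S/4)Δα = −(704.0/4)×(-0.0089) = 1.566 W/m².
Linearising σT⁴ gives d(σT⁴)/dT = 4σT_e³ = 2.640 W/m² per K.
ΔT₀ = ΔF/λ_P = 1.566/2.640 = 0.593 K.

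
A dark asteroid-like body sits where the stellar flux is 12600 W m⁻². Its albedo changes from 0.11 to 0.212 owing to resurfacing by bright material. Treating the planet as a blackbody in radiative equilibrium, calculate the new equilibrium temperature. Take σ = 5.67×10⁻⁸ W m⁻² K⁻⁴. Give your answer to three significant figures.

New equilibrium: T₂ = [(1−0.212)·12600/(4σ)]^(1/4) = 457.4 K.

457 K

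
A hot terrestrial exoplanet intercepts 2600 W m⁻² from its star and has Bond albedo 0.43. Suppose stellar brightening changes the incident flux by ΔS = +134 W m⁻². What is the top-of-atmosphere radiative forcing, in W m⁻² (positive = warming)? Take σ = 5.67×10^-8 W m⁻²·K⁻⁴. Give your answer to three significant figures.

Only a fraction (1−α) is absorbed and it's spread over 4πR², so ΔF = (1−α)ΔS/4 = 19.10 W m⁻².

19.1 W m⁻²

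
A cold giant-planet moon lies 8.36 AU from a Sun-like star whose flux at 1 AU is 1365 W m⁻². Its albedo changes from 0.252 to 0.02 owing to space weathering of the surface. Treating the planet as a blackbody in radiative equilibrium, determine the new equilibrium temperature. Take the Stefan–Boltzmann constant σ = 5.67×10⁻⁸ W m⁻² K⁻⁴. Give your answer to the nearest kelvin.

Flux at the orbit: S = 1365/(8.36)² = 19.53 W m⁻².
New equilibrium: T₂ = [(1−0.02)·19.53/(4σ)]^(1/4) = 95.85 K.

96 K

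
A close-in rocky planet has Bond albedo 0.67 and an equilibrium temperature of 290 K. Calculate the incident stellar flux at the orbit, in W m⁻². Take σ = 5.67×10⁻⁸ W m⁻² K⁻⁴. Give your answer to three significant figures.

Invert the energy balance for S: S = 4σT⁴/(1−α).
The emitted flux is σT⁴ = 401.0 W m⁻².
So S = 4×401.0/(1−0.67) = 4861 W m⁻².

4860 W m⁻²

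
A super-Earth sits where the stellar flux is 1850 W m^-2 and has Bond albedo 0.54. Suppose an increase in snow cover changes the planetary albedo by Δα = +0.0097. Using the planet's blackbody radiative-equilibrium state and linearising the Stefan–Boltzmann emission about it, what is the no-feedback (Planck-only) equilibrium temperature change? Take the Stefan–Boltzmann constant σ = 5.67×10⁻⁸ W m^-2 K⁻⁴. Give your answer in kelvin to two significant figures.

Reference equilibrium: T_e = [S(1−α)/(4σ)]^(1/4) = 247.5 K.
The change in absorbed flux is Δ[S(1−α)/4] = −SΔα/4 = -4.486 W m^-2.
Planck response: λ_P = 4σT_e³ = 4·5.67×10⁻⁸·(247.5)³ = 3.438 W m^-2/K.
ΔT₀ = ΔF/λ_P = -4.486/3.438 = -1.30 K.

-1.3 kelvin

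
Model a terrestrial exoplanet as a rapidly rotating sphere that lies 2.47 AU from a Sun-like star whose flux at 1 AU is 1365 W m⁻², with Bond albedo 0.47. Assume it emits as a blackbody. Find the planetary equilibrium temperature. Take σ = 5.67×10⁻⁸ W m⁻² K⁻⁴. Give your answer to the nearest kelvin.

151 K

Flux at the orbit: S = 1365/(2.47)² = 223.7 W m⁻².
Averaging over the sphere, the absorbed flux is S(1−α)/4 = 29.65 W m⁻².
Balancing against σT⁴: T = (29.65/5.67×10⁻⁸)^(1/4) = 151.2 K.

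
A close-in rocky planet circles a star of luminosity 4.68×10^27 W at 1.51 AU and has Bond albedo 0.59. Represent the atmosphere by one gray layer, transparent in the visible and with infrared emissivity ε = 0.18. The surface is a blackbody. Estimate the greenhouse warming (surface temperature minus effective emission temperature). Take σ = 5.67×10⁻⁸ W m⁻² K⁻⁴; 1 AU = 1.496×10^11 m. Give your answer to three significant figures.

Orbital distance: d = 1.51 AU = 2.259×10^11 m.
S = L/(4πd²) = 7298 W m⁻².
The planet radiates to space at T_e = [S(1−α)/(4σ)]^(1/4) = 338.9 K.
The surface balance (absorbed SW + ε·downward IR = σT_s⁴) with T_a⁴ = T_s⁴/2 reduces to T_s = T_e·[2/(2−ε)]^¼ = 347.0 K.
Greenhouse warming: T_s − T_e = 8.086 K.

8.09 kelvin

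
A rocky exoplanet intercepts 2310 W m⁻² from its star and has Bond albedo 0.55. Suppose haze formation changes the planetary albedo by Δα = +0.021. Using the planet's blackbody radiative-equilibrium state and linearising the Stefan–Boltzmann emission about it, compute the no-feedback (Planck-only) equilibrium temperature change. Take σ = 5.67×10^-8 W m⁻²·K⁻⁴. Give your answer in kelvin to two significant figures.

Unperturbed T_e = [2310·(1−0.55)/(4σ)]^¼ = 260.2 K.
TOA radiative forcing: ΔF = −S·Δα/4 = −2310·(+0.021)/4 = -12.13 W m⁻².
Linearising σT⁴ gives d(σT⁴)/dT = 4σT_e³ = 3.995 W m⁻² per K.
Hence the no-feedback warming is ΔF/(4σT_e³) = -3.04 K.

-3.0 kelvin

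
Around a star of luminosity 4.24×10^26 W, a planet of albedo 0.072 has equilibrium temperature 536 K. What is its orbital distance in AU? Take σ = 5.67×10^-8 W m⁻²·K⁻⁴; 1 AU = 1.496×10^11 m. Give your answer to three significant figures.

The flux needed for this T is 4σT⁴/(1−0.072) = 20170 W m⁻².
From L = 4πd²S, d = √(4.24×10^26/(4π·20170)) = 4.090×10^10 m = 0.2734 AU.

0.273 AU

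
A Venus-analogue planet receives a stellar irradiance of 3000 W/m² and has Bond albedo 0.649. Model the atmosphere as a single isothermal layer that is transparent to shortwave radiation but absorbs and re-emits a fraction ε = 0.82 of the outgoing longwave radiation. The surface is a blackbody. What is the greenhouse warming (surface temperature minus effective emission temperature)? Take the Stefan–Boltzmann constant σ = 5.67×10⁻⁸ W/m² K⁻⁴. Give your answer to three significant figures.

The planet radiates to space at T_e = [S(1−α)/(4σ)]^(1/4) = 261.0 K.
For a single slab of emissivity ε, T_s⁴ = 2T_e⁴/(2−ε); thus T_s = 261.0·(1.695)^(1/4) = 297.8 K.
Greenhouse warming: T_s − T_e = 36.81 K.

36.8 K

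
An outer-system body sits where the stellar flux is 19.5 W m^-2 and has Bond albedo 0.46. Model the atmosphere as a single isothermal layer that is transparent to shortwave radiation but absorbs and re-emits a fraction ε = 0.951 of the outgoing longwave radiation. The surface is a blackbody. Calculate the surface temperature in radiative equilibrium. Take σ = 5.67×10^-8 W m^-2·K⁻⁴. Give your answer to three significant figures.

Effective emission temperature (TOA balance): σT_e⁴ = S(1−α)/4 = 2.633 W m^-2 → T_e = 82.55 K.
For a single slab of emissivity ε, T_s⁴ = 2T_e⁴/(2−ε); thus T_s = 82.55·(1.907)^(1/4) = 97.00 K.

97.0 K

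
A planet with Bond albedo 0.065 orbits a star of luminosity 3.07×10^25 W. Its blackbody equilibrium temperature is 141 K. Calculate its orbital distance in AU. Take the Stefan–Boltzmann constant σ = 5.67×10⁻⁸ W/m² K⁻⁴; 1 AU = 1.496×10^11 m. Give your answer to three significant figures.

1.07 AU

The flux needed for this T is 4σT⁴/(1−0.065) = 95.88 W/m².
From L = 4πd²S, d = √(3.07×10^25/(4π·95.88)) = 1.596×10^11 m = 1.067 AU.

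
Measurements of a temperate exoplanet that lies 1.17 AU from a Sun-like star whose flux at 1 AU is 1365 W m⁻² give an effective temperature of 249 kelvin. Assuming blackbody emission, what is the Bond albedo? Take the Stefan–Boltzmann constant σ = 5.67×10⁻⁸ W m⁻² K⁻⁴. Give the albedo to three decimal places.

0.126

Flux at the orbit: S = 1365/(1.17)² = 997.2 W m⁻².
Rearranging the radiative balance, α = 1 − 4σT⁴/S.
σT⁴ = 218.0 W m⁻², so 4σT⁴ = 871.8 W m⁻².
1−α = 871.8/997.2 = 0.8743, so α = 0.1257.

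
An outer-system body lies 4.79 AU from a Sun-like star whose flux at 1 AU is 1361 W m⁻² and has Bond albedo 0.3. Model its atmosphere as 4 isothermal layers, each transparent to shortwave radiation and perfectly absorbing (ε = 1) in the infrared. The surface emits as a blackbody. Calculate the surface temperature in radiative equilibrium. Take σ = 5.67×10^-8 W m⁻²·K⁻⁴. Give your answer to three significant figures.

By the inverse-square law, S = 1361/4.79² = 59.32 W m⁻².
The effective emission temperature is T_e = [S(1−α)/(4σ)]^¼ = 116.3 K.
Layer-by-layer balance gives σT_s⁴ = (N+1)σT_e⁴, so T_s = 5^¼·116.3 = 173.9 K.

174 kelvin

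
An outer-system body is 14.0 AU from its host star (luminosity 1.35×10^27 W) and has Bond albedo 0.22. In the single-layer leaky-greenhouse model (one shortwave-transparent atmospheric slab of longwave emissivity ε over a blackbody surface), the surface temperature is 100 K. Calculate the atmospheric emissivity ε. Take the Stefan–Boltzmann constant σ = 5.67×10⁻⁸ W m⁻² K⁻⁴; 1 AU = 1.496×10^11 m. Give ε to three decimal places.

0.315

d = 14.0 × 1.496×10^11 m = 2.094×10^12 m.
S = L/(4πd²) = 24.49 W m⁻².
Effective temperature: T_e = [S(1−α)/(4σ)]^(1/4) = 95.80 K.
Since (2−ε)/2 = (T_e/T_s)⁴ = 0.8423, ε = 0.3154.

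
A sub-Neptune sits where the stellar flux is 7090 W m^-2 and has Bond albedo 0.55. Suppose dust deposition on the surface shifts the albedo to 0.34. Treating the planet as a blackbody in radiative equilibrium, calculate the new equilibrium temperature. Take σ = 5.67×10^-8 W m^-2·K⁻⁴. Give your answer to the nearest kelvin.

379 K

New equilibrium: T₂ = [(1−0.34)·7090/(4σ)]^(1/4) = 379.0 K.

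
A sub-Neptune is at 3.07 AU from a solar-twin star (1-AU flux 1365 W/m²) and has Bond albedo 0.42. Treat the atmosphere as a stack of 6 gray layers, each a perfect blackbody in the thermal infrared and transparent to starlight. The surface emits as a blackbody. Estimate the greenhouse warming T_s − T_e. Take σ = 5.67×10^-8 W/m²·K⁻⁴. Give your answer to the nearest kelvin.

Irradiance scales as 1/d², so S = 1365 W/m² × (1/3.07)² = 144.8 W/m².
The effective emission temperature is T_e = [S(1−α)/(4σ)]^¼ = 138.7 K.
Surface: T_s = (7)^¼·T_e = 225.6 K.
Warming: T_s − T_e = 86.92 K.

87 K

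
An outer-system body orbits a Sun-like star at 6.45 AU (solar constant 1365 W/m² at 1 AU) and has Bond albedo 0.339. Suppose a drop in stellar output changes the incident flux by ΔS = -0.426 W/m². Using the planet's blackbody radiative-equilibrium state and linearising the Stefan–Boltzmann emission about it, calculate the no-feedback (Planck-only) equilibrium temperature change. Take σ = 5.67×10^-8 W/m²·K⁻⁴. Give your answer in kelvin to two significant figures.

-0.32 K

By the inverse-square law, S = 1365/6.45² = 32.81 W/m².
The baseline emission temperature is T_e = 98.89 K.
ΔF = Δ[S(1−α)]/4 = (1−0.339)·-0.426/4 = -0.07040 W/m².
The Planck feedback parameter is 4σT_e³ = 0.2193 W/m²/K.
ΔT₀ = ΔF/λ_P = -0.07040/0.2193 = -0.321 K.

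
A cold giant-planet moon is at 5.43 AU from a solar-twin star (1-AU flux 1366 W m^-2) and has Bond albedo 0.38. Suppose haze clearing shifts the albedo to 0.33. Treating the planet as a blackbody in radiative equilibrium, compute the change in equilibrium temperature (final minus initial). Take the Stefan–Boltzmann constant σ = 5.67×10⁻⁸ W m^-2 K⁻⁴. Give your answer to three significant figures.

2.08 kelvin

Flux at the orbit: S = 1366/(5.43)² = 46.33 W m^-2.
Initial: T₁ = [S(1−0.38)/(4σ)]^(1/4) = 106.1 K.
With α = 0.33, T₂ = 108.2 K.
ΔT = T₂ − T₁ = 2.077 K.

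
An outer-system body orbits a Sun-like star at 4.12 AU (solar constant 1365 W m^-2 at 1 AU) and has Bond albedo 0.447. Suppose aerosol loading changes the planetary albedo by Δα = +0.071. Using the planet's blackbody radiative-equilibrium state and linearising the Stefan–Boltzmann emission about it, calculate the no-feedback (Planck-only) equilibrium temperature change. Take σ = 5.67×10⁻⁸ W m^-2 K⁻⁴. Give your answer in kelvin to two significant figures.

By the inverse-square law, S = 1365/4.12² = 80.42 W m^-2.
Unperturbed T_e = [80.42·(1−0.447)/(4σ)]^¼ = 118.3 K.
The change in absorbed flux is Δ[S(1−α)/4] = −SΔα/4 = -1.427 W m^-2.
Linearising σT⁴ gives d(σT⁴)/dT = 4σT_e³ = 0.3758 W m^-2 per K.
ΔT₀ = ΔF/λ_P = -1.427/0.3758 = -3.80 K.

-3.8 K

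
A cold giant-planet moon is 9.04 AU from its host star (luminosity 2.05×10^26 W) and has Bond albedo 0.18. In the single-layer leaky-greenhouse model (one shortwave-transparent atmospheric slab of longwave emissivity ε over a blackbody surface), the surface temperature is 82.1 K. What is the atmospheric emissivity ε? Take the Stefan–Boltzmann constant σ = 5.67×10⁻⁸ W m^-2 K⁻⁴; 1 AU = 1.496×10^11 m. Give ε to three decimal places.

d = 9.04 × 1.496×10^11 m = 1.352×10^12 m.
Flux at the orbit: S = L/(4πd²) = 2.05×10^26/(4π·(1.35×10^12)²) = 8.920 W m^-2.
First, T_e = [8.920·(1−0.18)/(4σ)]^(1/4) = 75.36 K.
T_s⁴ = T_e⁴·2/(2−ε) → ε = 2 − 2(T_e/T_s)⁴ = 2 − 2·(75.36/82.1)⁴ = 0.5804.

0.580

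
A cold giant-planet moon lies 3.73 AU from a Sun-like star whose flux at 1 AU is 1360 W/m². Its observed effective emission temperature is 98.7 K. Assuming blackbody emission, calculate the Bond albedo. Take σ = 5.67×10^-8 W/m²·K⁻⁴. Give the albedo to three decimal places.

Flux at the orbit: S = 1360/(3.73)² = 97.75 W/m².
From σT⁴ = S(1−α)/4 we invert for α: 1−α = 4σT⁴/S.
σT⁴ = 5.381 W/m², so 4σT⁴ = 21.52 W/m².
1−α = 21.52/97.75 = 0.2202, so α = 0.7798.

0.780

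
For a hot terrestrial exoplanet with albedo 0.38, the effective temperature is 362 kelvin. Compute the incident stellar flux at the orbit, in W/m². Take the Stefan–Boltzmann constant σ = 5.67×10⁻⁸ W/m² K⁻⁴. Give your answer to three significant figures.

6280 W/m²

From S(1−α)/4 = σT⁴: S = 4σT⁴/(1−α).
The emitted flux is σT⁴ = 973.7 W/m².
So S = 4×973.7/(1−0.38) = 6282 W/m².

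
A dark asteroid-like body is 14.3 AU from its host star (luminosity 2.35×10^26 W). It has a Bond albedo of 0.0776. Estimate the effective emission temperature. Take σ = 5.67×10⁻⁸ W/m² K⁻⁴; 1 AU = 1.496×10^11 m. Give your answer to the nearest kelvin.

Orbital distance: d = 14.3 AU = 2.139×10^12 m.
Flux at the orbit: S = L/(4πd²) = 2.35×10^26/(4π·(2.14×10^12)²) = 4.086 W/m².
Absorbed flux (global mean): S(1−α)/4 = 4.086·0.922/4 = 0.9423 W/m².
Set σT⁴ = 0.9423 → T = (0.9423/σ)^(1/4) = 63.85 K.

64 K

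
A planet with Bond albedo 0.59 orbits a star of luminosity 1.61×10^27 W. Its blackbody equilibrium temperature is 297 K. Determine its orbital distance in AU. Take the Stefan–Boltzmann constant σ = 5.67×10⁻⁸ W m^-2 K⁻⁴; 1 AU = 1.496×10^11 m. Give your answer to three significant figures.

The flux needed for this T is 4σT⁴/(1−0.59) = 4304 W m^-2.
Then d = [L/(4πS)]^(1/2) = 1.725×10^11 m, i.e. 1.153 AU.

1.15 AU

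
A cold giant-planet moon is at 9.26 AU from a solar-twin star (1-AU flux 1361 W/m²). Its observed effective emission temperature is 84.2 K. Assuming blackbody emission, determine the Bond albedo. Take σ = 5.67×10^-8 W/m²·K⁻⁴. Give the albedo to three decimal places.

Flux at the orbit: S = 1361/(9.26)² = 15.87 W/m².
From σT⁴ = S(1−α)/4 we invert for α: 1−α = 4σT⁴/S.
4σT⁴ = 4·5.67×10⁻⁸·(84.2)⁴ = 11.40 W/m².
1−α = 11.40/15.87 = 0.7182, so α = 0.2818.

0.282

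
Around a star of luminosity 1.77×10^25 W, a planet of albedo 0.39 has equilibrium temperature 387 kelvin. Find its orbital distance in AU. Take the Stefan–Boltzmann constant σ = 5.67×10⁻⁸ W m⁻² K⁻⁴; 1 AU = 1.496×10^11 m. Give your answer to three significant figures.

0.0869 AU

The flux needed for this T is 4σT⁴/(1−0.39) = 8340 W m⁻².
From L = 4πd²S, d = √(1.77×10^25/(4π·8340)) = 1.300×10^10 m = 0.08687 AU.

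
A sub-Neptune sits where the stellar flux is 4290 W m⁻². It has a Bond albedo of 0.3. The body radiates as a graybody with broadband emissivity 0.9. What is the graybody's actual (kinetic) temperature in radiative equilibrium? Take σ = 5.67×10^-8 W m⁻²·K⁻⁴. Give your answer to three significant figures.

348 kelvin

The planet absorbs (1−α)S over its disc πR² and re-emits over 4πR², so the mean absorbed flux is (1−0.3)·4290/4 = 750.8 W m⁻².
Equating to εσT⁴ with ε = 0.9: T = (750.8/0.9σ)^(1/4) = 348.3 K.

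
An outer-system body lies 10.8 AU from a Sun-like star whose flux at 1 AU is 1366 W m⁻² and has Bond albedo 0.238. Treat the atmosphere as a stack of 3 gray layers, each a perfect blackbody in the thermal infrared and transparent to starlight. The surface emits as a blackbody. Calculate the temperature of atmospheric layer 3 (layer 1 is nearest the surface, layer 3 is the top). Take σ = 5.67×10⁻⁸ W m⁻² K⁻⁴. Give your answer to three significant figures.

By the inverse-square law, S = 1366/10.8² = 11.71 W m⁻².
The effective emission temperature is T_e = [S(1−α)/(4σ)]^¼ = 79.20 K.
Each opaque layer satisfies 2T_j⁴ = T_{j−1}⁴ + T_{j+1}⁴, giving T_k⁴ = (N+1−k)T_e⁴.
T_3 = (1)^(1/4)·79.20 = 79.20 K.

79.2 K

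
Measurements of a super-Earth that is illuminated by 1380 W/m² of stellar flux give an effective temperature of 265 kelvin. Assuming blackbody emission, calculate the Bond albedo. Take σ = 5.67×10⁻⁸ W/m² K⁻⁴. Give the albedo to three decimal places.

From σT⁴ = S(1−α)/4 we invert for α: 1−α = 4σT⁴/S.
σT⁴ = 279.6 W/m², so 4σT⁴ = 1118 W/m².
Hence α = 1 − 1118/1380 = 0.1895.

0.190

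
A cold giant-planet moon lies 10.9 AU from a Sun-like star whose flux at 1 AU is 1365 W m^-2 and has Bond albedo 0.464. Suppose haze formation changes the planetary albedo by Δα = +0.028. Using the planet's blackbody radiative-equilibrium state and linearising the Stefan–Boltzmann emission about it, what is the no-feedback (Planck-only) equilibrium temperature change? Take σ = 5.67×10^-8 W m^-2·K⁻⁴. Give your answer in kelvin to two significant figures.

-0.94 kelvin

Irradiance scales as 1/d², so S = 1365 W m^-2 × (1/10.9)² = 11.49 W m^-2.
The baseline emission temperature is T_e = 72.19 K.
ΔF = −(S/4)Δα = −(11.49/4)×(+0.028) = -0.08042 W m^-2.
Linearising σT⁴ gives d(σT⁴)/dT = 4σT_e³ = 0.08531 W m^-2 per K.
Hence the no-feedback warming is ΔF/(4σT_e³) = -0.943 K.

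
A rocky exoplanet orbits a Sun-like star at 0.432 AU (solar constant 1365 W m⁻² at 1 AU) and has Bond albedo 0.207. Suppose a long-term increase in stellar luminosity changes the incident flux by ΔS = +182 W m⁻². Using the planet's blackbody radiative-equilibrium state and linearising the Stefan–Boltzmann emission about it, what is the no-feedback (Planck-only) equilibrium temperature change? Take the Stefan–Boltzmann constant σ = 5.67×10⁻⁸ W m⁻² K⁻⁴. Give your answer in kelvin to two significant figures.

Flux at the orbit: S = 1365/(0.432)² = 7314 W m⁻².
The baseline emission temperature is T_e = 399.9 K.
ΔF = Δ[S(1−α)]/4 = (1−0.207)·+182/4 = 36.08 W m⁻².
Planck response: λ_P = 4σT_e³ = 4·5.67×10⁻⁸·(399.9)³ = 14.50 W m⁻²/K.
So ΔT₀ = 36.08/14.50 = 2.49 K.

2.5 K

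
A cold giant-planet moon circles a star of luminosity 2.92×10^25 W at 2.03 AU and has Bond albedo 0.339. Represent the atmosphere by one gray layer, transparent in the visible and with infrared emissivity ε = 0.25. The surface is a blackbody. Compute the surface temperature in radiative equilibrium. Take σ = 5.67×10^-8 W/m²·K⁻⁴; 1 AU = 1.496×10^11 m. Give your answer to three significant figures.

95.7 K

Orbital distance: d = 2.03 AU = 3.037×10^11 m.
Flux at the orbit: S = L/(4πd²) = 2.92×10^25/(4π·(3.04×10^11)²) = 25.20 W/m².
Effective emission temperature (TOA balance): σT_e⁴ = S(1−α)/4 = 4.164 W/m² → T_e = 92.57 K.
Surface balance with a leaky layer gives σT_s⁴ = σT_e⁴·2/(2−ε), so T_s = T_e·[2/(2−0.25)]^(1/4) = 95.71 K.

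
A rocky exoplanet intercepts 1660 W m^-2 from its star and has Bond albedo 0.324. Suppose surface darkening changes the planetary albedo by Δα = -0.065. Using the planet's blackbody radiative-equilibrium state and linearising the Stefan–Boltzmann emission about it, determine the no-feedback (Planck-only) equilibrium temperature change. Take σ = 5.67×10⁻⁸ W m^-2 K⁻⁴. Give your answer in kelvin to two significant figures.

Reference equilibrium: T_e = [S(1−α)/(4σ)]^(1/4) = 265.2 K.
ΔF = −(S/4)Δα = −(1660/4)×(-0.065) = 26.98 W m^-2.
The Planck feedback parameter is 4σT_e³ = 4.231 W m^-2/K.
ΔT₀ = ΔF/λ_P = 26.98/4.231 = 6.38 K.

6.4 K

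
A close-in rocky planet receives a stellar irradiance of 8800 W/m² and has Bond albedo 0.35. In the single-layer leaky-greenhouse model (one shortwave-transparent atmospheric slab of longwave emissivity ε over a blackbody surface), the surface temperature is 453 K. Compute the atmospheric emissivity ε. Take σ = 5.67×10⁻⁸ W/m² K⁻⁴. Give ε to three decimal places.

First, T_e = [8800·(1−0.35)/(4σ)]^(1/4) = 398.5 K.
Inverting T_s⁴ = 2T_e⁴/(2−ε): (T_e/T_s)⁴ = 0.5989, so ε = 2(1 − 0.5989) = 0.8022.

0.802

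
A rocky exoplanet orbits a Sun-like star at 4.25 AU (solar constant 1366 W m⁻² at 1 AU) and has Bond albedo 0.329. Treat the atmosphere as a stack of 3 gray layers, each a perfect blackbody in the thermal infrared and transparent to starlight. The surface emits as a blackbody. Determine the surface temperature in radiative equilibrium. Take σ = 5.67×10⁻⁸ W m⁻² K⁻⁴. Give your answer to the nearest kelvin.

Flux at the orbit: S = 1366/(4.25)² = 75.63 W m⁻².
OLR = S(1−α)/4 = 12.69 W m⁻²; the top layer radiates at T_e = 122.3 K.
For an N-layer opaque stack, T_s⁴ = (N+1)T_e⁴, hence T_s = (4)^(1/4)×122.3 K = 173.0 K.

173 K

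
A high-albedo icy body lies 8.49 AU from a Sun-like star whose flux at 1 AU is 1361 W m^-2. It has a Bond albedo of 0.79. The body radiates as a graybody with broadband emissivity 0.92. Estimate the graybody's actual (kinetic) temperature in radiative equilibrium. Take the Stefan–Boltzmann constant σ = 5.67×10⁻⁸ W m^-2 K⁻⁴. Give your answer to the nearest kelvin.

Flux at the orbit: S = 1361/(8.49)² = 18.88 W m^-2.
Averaging over the sphere, the absorbed flux is S(1−α)/4 = 0.9913 W m^-2.
Equating to εσT⁴ with ε = 0.92: T = (0.9913/0.92σ)^(1/4) = 66.02 K.

66 kelvin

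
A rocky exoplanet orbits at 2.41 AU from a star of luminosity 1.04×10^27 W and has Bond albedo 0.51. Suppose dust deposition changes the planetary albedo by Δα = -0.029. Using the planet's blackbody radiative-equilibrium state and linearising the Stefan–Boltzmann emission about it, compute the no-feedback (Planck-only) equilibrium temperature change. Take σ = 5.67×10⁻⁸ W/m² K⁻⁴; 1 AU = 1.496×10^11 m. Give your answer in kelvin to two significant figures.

d = 2.41 × 1.496×10^11 m = 3.605×10^11 m.
S = L/(4πd²) = 636.7 W/m².
Reference equilibrium: T_e = [S(1−α)/(4σ)]^(1/4) = 192.6 K.
The change in absorbed flux is Δ[S(1−α)/4] = −SΔα/4 = 4.616 W/m².
Linearising σT⁴ gives d(σT⁴)/dT = 4σT_e³ = 1.620 W/m² per K.
Hence the no-feedback warming is ΔF/(4σT_e³) = 2.85 K.

2.8 K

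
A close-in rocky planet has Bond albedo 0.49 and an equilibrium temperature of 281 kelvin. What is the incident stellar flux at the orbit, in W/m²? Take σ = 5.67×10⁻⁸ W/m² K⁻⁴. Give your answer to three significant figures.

2770 W/m²

Invert the energy balance for S: S = 4σT⁴/(1−α).
The emitted flux is σT⁴ = 353.5 W/m².
So S = 4×353.5/(1−0.49) = 2773 W/m².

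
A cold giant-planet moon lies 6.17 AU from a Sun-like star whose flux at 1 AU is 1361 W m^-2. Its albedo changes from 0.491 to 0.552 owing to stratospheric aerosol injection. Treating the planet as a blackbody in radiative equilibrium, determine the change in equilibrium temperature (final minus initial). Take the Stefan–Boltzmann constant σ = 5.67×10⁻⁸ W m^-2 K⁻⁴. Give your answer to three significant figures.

Irradiance scales as 1/d², so S = 1361 W m^-2 × (1/6.17)² = 35.75 W m^-2.
Initial: T₁ = [S(1−0.491)/(4σ)]^(1/4) = 94.64 K.
Final:   T₂ = [S(1−0.552)/(4σ)]^(1/4) = 91.67 K.
Change: 91.67 − 94.64 = -2.973 K.

-2.97 K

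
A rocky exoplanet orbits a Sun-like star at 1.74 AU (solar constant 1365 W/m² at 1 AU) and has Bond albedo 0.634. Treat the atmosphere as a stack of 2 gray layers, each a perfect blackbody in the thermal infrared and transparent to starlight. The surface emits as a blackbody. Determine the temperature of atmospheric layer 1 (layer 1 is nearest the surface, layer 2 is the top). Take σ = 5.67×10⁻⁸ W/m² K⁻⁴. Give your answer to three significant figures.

Flux at the orbit: S = 1365/(1.74)² = 450.9 W/m².
The effective emission temperature is T_e = [S(1−α)/(4σ)]^¼ = 164.2 K.
The net upward flux σT_e⁴ is constant between every pair of levels, so T_k⁴ = (N+1−k)T_e⁴.
T_1 = (2)^(1/4)·164.2 = 195.3 K.

195 kelvin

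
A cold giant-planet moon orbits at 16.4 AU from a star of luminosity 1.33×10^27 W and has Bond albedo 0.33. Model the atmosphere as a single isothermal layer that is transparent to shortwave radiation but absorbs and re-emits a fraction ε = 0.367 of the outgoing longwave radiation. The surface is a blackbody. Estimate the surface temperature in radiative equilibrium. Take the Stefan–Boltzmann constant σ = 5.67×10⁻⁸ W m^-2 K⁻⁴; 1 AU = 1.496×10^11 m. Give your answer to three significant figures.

89.3 kelvin

Orbital distance: d = 16.4 AU = 2.453×10^12 m.
S = L/(4πd²) = 17.58 W m^-2.
Effective emission temperature (TOA balance): σT_e⁴ = S(1−α)/4 = 2.945 W m^-2 → T_e = 84.89 K.
The surface balance (absorbed SW + ε·downward IR = σT_s⁴) with T_a⁴ = T_s⁴/2 reduces to T_s = T_e·[2/(2−ε)]^¼ = 89.31 K.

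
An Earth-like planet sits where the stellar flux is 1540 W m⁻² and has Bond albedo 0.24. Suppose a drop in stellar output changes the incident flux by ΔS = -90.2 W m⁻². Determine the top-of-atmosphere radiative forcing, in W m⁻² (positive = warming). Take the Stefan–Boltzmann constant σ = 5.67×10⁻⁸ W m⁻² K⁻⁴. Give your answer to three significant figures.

Only a fraction (1−α) is absorbed and it's spread over 4πR², so ΔF = (1−α)ΔS/4 = -17.14 W m⁻².

-17.1 W m⁻²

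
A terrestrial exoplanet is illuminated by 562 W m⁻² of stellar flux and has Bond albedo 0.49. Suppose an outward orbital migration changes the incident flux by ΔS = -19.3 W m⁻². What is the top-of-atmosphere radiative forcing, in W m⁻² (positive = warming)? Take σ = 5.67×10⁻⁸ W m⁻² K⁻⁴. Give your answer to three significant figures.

TOA radiative forcing: ΔF = (1−α)ΔS/4 = 0.51·(-19.3)/4 = -2.461 W m⁻².

-2.46 W m⁻²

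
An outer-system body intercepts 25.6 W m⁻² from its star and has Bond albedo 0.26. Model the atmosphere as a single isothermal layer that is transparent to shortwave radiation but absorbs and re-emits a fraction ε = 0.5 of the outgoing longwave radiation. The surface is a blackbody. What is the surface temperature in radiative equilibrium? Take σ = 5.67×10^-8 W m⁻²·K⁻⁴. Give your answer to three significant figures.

103 kelvin

Effective emission temperature (TOA balance): σT_e⁴ = S(1−α)/4 = 4.736 W m⁻² → T_e = 95.60 K.
For a single slab of emissivity ε, T_s⁴ = 2T_e⁴/(2−ε); thus T_s = 95.60·(1.333)^(1/4) = 102.7 K.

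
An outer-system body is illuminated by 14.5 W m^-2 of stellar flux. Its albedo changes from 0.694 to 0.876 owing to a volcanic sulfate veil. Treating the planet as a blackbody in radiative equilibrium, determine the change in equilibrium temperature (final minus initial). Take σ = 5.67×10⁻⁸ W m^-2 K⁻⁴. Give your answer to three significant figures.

Initial: T₁ = [S(1−0.694)/(4σ)]^(1/4) = 66.51 K.
Final:   T₂ = [S(1−0.876)/(4σ)]^(1/4) = 53.06 K.
Change: 53.06 − 66.51 = -13.44 K.

-13.4 K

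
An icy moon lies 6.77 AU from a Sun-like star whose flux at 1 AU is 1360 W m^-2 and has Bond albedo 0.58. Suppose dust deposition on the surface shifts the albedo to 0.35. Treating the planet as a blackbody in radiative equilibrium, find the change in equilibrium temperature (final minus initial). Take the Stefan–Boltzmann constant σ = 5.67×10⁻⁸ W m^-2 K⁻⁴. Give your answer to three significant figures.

By the inverse-square law, S = 1360/6.77² = 29.67 W m^-2.
With α = 0.58, T₁ = 86.10 K.
After:  T₂ = [29.67·0.65/(4σ)]^(1/4) = 96.03 K.
ΔT = T₂ − T₁ = 9.932 K.

9.93 kelvin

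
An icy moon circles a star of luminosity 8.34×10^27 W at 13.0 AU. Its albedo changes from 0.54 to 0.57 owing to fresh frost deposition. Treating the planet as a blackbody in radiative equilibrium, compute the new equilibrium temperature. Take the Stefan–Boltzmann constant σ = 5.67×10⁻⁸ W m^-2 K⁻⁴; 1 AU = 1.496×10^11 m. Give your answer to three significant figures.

Orbital distance: d = 13.0 AU = 1.945×10^12 m.
S = L/(4πd²) = 175.5 W m^-2.
With the new albedo, S(1−α₂)/4 = 18.86 W m^-2, so T₂ = 135.1 K.

135 K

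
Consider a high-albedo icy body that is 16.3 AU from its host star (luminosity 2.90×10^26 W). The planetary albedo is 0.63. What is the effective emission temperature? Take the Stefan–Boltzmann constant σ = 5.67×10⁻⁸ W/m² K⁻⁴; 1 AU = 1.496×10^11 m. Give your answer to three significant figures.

50.2 K

Orbital distance: d = 16.3 AU = 2.438×10^12 m.
Spreading L over a sphere of radius d: S = 2.90×10^26/(4π·2.44×10^12²) = 3.881 W/m².
Absorbed flux (global mean): S(1−α)/4 = 3.881·0.37/4 = 0.3590 W/m².
Set σT⁴ = 0.3590 → T = (0.3590/σ)^(1/4) = 50.16 K.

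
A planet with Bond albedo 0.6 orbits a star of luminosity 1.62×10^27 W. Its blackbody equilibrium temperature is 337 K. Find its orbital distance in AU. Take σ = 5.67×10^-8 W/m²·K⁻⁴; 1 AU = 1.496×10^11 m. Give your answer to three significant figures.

0.888 AU

The flux needed for this T is 4σT⁴/(1−0.6) = 7313 W/m².
From L = 4πd²S, d = √(1.62×10^27/(4π·7313)) = 1.328×10^11 m = 0.8875 AU.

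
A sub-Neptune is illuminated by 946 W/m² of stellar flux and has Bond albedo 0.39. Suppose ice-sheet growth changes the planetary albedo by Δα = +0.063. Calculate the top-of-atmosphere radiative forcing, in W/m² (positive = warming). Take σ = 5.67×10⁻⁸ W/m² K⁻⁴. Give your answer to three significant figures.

-14.9 W/m²

The change in absorbed flux is Δ[S(1−α)/4] = −SΔα/4 = -14.90 W/m².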